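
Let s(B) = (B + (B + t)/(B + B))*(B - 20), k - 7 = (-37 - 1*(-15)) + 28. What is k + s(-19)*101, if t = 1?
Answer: 1386775/19 ≈ 72988.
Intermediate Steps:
k = 13 (k = 7 + ((-37 - 1*(-15)) + 28) = 7 + ((-37 + 15) + 28) = 7 + (-22 + 28) = 7 + 6 = 13)
s(B) = (-20 + B)*(B + (1 + B)/(2*B)) (s(B) = (B + (B + 1)/(B + B))*(B - 20) = (B + (1 + B)/((2*B)))*(-20 + B) = (B + (1 + B)*(1/(2*B)))*(-20 + B) = (B + (1 + B)/(2*B))*(-20 + B) = (-20 + B)*(B + (1 + B)/(2*B)))
k + s(-19)*101 = 13 + (-19/2 + (-19)² - 10/(-19) - 39/2*(-19))*101 = 13 + (-19/2 + 361 - 10*(-1/19) + 741/2)*101 = 13 + (-19/2 + 361 + 10/19 + 741/2)*101 = 13 + (13728/19)*101 = 13 + 1386528/19 = 1386775/19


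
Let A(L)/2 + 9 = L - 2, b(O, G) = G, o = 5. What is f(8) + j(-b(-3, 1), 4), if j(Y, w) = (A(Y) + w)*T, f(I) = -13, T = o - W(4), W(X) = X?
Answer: -33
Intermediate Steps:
A(L) = -22 + 2*L (A(L) = -18 + 2*(L - 2) = -18 + 2*(-2 + L) = -18 + (-4 + 2*L) = -22 + 2*L)
T = 1 (T = 5 - 1*4 = 5 - 4 = 1)
j(Y, w) = -22 + w + 2*Y (j(Y, w) = ((-22 + 2*Y) + w)*1 = (-22 + w + 2*Y)*1 = -22 + w + 2*Y)
f(8) + j(-b(-3, 1), 4) = -13 + (-22 + 4 + 2*(-1*1)) = -13 + (-22 + 4 + 2*(-1)) = -13 + (-22 + 4 - 2) = -13 - 20 = -33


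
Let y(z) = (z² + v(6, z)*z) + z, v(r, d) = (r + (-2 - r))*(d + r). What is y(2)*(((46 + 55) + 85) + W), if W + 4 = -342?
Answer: 4160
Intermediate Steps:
v(r, d) = -2*d - 2*r (v(r, d) = -2*(d + r) = -2*d - 2*r)
y(z) = z + z² + z*(-12 - 2*z) (y(z) = (z² + (-2*z - 2*6)*z) + z = (z² + (-2*z - 12)*z) + z = (z² + (-12 - 2*z)*z) + z = (z² + z*(-12 - 2*z)) + z = z + z² + z*(-12 - 2*z))
W = -346 (W = -4 - 342 = -346)
y(2)*(((46 + 55) + 85) + W) = (-1*2*(11 + 2))*(((46 + 55) + 85) - 346) = (-1*2*13)*((101 + 85) - 346) = -26*(186 - 346) = -26*(-160) = 4160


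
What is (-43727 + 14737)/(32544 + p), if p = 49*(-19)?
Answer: -28990/31613 ≈ -0.91703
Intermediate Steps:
p = -931
(-43727 + 14737)/(32544 + p) = (-43727 + 14737)/(32544 - 931) = -28990/31613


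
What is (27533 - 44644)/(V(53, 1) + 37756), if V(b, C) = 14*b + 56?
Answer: -17111/38554 ≈ -0.44382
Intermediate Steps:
V(b, C) = 56 + 14*b
(27533 - 44644)/(V(53, 1) + 37756) = (27533 - 44644)/((56 + 14*53) + 37756) = -17111/((56 + 742) + 37756) = -17111/(798 + 37756) = -17111/38554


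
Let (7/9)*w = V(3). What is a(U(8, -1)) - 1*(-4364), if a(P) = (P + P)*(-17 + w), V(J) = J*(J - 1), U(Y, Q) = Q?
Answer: 30678/7 ≈ 4382.6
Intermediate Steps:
V(J) = J*(-1 + J)
w = 54/7 (w = 9*(3*(-1 + 3))/7 = 9*(3*2)/7 = (9/7)*6 = 54/7 ≈ 7.7143)
a(P) = -130*P/7 (a(P) = (P + P)*(-17 + 54/7) = (2*P)*(-65/7) = -130*P/7)
a(U(8, -1)) - 1*(-4364) = -130/7*(-1) - 1*(-4364) = 130/7 + 4364 = 30678/7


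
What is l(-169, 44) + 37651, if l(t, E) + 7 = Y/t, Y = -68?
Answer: 6361904/169 ≈ 37644.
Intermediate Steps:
l(t, E) = -7 - 68/t
l(-169, 44) + 37651 = (-7 - 68/(-169)) + 37651 = (-7 - 68*(-1/169)) + 37651 = (-7 + 68/169) + 37651 = -1115/169 + 37651 = 6361904/169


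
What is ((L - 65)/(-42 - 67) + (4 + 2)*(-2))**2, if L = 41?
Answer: 1648656/11881 ≈ 138.76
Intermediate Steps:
((L - 65)/(-42 - 67) + (4 + 2)*(-2))**2 = ((41 - 65)/(-42 - 67) + (4 + 2)*(-2))**2 = (-24/(-109) + 6*(-2))**2 = (-24*(-1/109) - 12)**2 = (24/109 - 12)**2 = (-1284/109)**2 = 1648656/11881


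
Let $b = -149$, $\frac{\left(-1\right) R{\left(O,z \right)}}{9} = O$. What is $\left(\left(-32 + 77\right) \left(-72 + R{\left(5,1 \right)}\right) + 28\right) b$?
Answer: $780313$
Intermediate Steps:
$R{\left(O,z \right)} = - 9 O$
$\left(\left(-32 + 77\right) \left(-72 + R{\left(5,1 \right)}\right) + 28\right) b = \left(\left(-32 + 77\right) \left(-72 - 45\right) + 28\right) \left(-149\right) = \left(45 \left(-72 - 45\right) + 28\right) \left(-149\right) = \left(45 \left(-117\right) + 28\right) \left(-149\right) = \left(-5265 + 28\right) \left(-149\right) = \left(-5237\right) \left(-149\right) = 780313$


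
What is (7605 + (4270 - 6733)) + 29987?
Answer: 35129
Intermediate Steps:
(7605 + (4270 - 6733)) + 29987 = (7605 - 2463) + 29987 = 5142 + 29987 = 35129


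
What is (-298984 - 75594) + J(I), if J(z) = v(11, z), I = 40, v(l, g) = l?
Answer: -374567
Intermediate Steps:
J(z) = 11
(-298984 - 75594) + J(I) = (-298984 - 75594) + 11 = -374578 + 11 = -374567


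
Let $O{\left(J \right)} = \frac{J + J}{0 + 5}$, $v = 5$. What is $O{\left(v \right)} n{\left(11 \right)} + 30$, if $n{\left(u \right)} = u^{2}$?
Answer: $272$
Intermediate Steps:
$O{\left(J \right)} = \frac{2 J}{5}$
$O{\left(v \right)} n{\left(11 \right)} + 30 = \frac{2}{5} \cdot 5 \cdot 11^{2} + 30 = 2 \cdot 121 + 30 = 242 + 30 = 272$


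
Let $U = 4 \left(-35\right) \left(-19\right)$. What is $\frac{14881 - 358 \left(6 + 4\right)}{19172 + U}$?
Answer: $\frac{11301}{21832} \approx 0.51763$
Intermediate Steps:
$U = 2660$ ($U = \left(-140\right) \left(-19\right) = 2660$)
$\frac{14881 - 358 \left(6 + 4\right)}{19172 + U} = \frac{14881 - 358 \left(6 + 4\right)}{19172 + 2660} = \frac{14881 - 3580}{21832} = \left(14881 - 3580\right) \frac{1}{21832} = 11301 \cdot \frac{1}{21832} = \frac{11301}{21832}$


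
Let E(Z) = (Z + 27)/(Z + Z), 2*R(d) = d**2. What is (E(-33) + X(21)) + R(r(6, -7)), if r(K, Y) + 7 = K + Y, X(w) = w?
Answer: 584/11 ≈ 53.091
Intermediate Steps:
r(K, Y) = -7 + K + Y (r(K, Y) = -7 + (K + Y) = -7 + K + Y)
R(d) = d**2/2
E(Z) = (27 + Z)/(2*Z) (E(Z) = (27 + Z)/((2*Z)) = (27 + Z)*(1/(2*Z)) = (27 + Z)/(2*Z))
(E(-33) + X(21)) + R(r(6, -7)) = ((1/2)*(27 - 33)/(-33) + 21) + (-7 + 6 - 7)**2/2 = ((1/2)*(-1/33)*(-6) + 21) + (1/2)*(-8)**2 = (1/11 + 21) + (1/2)*64 = 232/11 + 32 = 584/11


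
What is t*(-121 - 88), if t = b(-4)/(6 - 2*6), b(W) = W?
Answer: -418/3 ≈ -139.33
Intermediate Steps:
t = ⅔ (t = -4/(6 - 2*6) = -4/(6 - 12) = -4/(-6) = -4*(-⅙) = ⅔ ≈ 0.66667)
t*(-121 - 88) = 2*(-121 - 88)/3 = (⅔)*(-209) = -418/3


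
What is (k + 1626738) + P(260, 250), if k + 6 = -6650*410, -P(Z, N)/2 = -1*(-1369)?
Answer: -1102506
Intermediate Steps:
P(Z, N) = -2738 (P(Z, N) = -(-2)*(-1369) = -2*1369 = -2738)
k = -2726506 (k = -6 - 6650*410 = -6 - 2726500 = -2726506)
(k + 1626738) + P(260, 250) = (-2726506 + 1626738) - 2738 = -1099768 - 2738 = -1102506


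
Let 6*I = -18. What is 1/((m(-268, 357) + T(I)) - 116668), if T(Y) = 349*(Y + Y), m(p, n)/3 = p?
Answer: -1/119566 ≈ -8.3636e-6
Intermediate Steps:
I = -3 (I = (1/6)*(-18) = -3)
m(p, n) = 3*p
T(Y) = 698*Y (T(Y) = 349*(2*Y) = 698*Y)
1/((m(-268, 357) + T(I)) - 116668) = 1/((3*(-268) + 698*(-3)) - 116668) = 1/((-804 - 2094) - 116668) = 1/(-2898 - 116668) = 1/(-119566) = -1/119566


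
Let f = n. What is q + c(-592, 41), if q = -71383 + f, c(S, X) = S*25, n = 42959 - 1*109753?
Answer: -152977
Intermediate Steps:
n = -66794 (n = 42959 - 109753 = -66794)
f = -66794
c(S, X) = 25*S
q = -138177 (q = -71383 - 66794 = -138177)
q + c(-592, 41) = -138177 + 25*(-592) = -138177 - 14800 = -152977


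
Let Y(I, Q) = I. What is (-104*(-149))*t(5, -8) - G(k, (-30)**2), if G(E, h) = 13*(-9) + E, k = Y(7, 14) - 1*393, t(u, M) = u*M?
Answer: -619337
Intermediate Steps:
t(u, M) = M*u
k = -386 (k = 7 - 1*393 = 7 - 393 = -386)
G(E, h) = -117 + E
(-104*(-149))*t(5, -8) - G(k, (-30)**2) = (-104*(-149))*(-8*5) - (-117 - 386) = 15496*(-40) - 1*(-503) = -619840 + 503 = -619337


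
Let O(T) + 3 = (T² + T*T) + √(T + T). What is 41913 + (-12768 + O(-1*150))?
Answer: 74142 + 10*I*√3 ≈ 74142.0 + 17.32*I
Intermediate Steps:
O(T) = -3 + 2*T² + √2*√T (O(T) = -3 + ((T² + T*T) + √(T + T)) = -3 + ((T² + T²) + √(2*T)) = -3 + (2*T² + √2*√T) = -3 + 2*T² + √2*√T)
41913 + (-12768 + O(-1*150)) = 41913 + (-12768 + (-3 + 2*(-1*150)² + √2*√(-1*150))) = 41913 + (-12768 + (-3 + 2*(-150)² + √2*√(-150))) = 41913 + (-12768 + (-3 + 2*22500 + √2*(5*I*√6))) = 41913 + (-12768 + (-3 + 45000 + 10*I*√3)) = 41913 + (-12768 + (44997 + 10*I*√3)) = 41913 + (32229 + 10*I*√3) = 74142 + 10*I*√3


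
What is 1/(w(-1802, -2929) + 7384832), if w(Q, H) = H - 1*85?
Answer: 1/7381818 ≈ 1.3547e-7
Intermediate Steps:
w(Q, H) = -85 + H (w(Q, H) = H - 85 = -85 + H)
1/(w(-1802, -2929) + 7384832) = 1/((-85 - 2929) + 7384832) = 1/(-3014 + 7384832) = 1/7381818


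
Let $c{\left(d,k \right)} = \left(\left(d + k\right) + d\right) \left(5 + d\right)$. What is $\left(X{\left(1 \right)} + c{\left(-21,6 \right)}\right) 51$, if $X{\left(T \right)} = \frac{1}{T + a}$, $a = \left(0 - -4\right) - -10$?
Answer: $\frac{146897}{5} \approx 29379.0$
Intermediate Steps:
$a = 14$ ($a = \left(0 + 4\right) + 10 = 4 + 10 = 14$)
$X{\left(T \right)} = \frac{1}{14 + T}$ ($X{\left(T \right)} = \frac{1}{T + 14} = \frac{1}{14 + T}$)
$c{\left(d,k \right)} = \left(5 + d\right) \left(k + 2 d\right)$ ($c{\left(d,k \right)} = \left(k + 2 d\right) \left(5 + d\right) = \left(5 + d\right) \left(k + 2 d\right)$)
$\left(X{\left(1 \right)} + c{\left(-21,6 \right)}\right) 51 = \left(\frac{1}{14 + 1} + \left(2 \left(-21\right)^{2} + 5 \cdot 6 + 10 \left(-21\right) - 126\right)\right) 51 = \left(\frac{1}{15} + \left(2 \cdot 441 + 30 - 210 - 126\right)\right) 51 = \left(\frac{1}{15} + \left(882 + 30 - 210 - 126\right)\right) 51 = \left(\frac{1}{15} + 576\right) 51 = \frac{8641}{15} \cdot 51 = \frac{146897}{5}$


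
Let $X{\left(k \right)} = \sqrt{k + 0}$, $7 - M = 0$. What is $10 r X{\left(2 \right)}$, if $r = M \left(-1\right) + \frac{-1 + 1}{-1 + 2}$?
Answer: $- 70 \sqrt{2} \approx -98.995$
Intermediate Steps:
$M = 7$ ($M = 7 - 0 = 7 + 0 = 7$)
$X{\left(k \right)} = \sqrt{k}$
$r = -7$ ($r = 7 \left(-1\right) + \frac{-1 + 1}{-1 + 2} = -7 + \frac{0}{1} = -7 + 0 \cdot 1 = -7 + 0 = -7$)
$10 r X{\left(2 \right)} = 10 \left(-7\right) \sqrt{2} = - 70 \sqrt{2}$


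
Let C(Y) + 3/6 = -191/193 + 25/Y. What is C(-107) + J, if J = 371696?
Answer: 15351717017/41302 ≈ 3.7169e+5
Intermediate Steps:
C(Y) = -575/386 + 25/Y (C(Y) = -1/2 + (-191/193 + 25/Y) = -575/386 + 25/Y)
C(-107) + J = (-575/386 + 25/(-107)) + 371696 = (-575/386 + 25*(-1/107)) + 371696 = (-575/386 - 25/107) + 371696 = -71175/41302 + 371696 = 15351717017/41302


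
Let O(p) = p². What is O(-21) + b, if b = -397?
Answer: 44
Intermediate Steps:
O(-21) + b = (-21)² - 397 = 441 - 397 = 44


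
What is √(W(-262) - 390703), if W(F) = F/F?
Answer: I*√390702 ≈ 625.06*I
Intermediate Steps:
W(F) = 1
√(W(-262) - 390703) = √(1 - 390703) = √(-390702) = I*√390702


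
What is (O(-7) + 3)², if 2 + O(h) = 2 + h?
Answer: 16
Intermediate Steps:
O(h) = h (O(h) = -2 + (2 + h) = h)
(O(-7) + 3)² = (-7 + 3)² = (-4)² = 16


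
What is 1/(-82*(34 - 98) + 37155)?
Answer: 1/42403 ≈ 2.3583e-5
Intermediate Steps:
1/(-82*(34 - 98) + 37155) = 1/(-82*(-64) + 37155) = 1/(5248 + 37155) = 1/42403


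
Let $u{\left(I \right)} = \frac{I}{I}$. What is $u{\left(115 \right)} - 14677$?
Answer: $-14676$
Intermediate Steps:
$u{\left(I \right)} = 1$
$u{\left(115 \right)} - 14677 = 1 - 14677 = -14676$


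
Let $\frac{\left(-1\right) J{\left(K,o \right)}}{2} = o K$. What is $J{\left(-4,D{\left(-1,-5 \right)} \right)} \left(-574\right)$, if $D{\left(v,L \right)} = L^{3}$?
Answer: $574000$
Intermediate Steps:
$J{\left(K,o \right)} = - 2 K o$ ($J{\left(K,o \right)} = - 2 o K = - 2 K o$)
$J{\left(-4,D{\left(-1,-5 \right)} \right)} \left(-574\right) = \left(-2\right) \left(-4\right) \left(-5\right)^{3} \left(-574\right) = \left(-2\right) \left(-4\right) \left(-125\right) \left(-574\right) = \left(-1000\right) \left(-574\right) = 574000$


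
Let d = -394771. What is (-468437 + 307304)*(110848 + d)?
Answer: 45749364759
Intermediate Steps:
(-468437 + 307304)*(110848 + d) = (-468437 + 307304)*(110848 - 394771) = -161133*(-283923) = 45749364759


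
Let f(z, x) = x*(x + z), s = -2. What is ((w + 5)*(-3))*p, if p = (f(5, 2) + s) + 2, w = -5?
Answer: 0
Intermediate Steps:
p = 14 (p = (2*(2 + 5) - 2) + 2 = (2*7 - 2) + 2 = (14 - 2) + 2 = 12 + 2 = 14)
((w + 5)*(-3))*p = ((-5 + 5)*(-3))*14 = (0*(-3))*14 = 0*14 = 0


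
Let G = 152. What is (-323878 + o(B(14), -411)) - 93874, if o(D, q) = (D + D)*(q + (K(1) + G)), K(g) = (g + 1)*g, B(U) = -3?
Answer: -416210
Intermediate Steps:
K(g) = g*(1 + g) (K(g) = (1 + g)*g = g*(1 + g))
o(D, q) = 2*D*(154 + q) (o(D, q) = (D + D)*(q + (1*(1 + 1) + 152)) = (2*D)*(q + (1*2 + 152)) = (2*D)*(q + (2 + 152)) = (2*D)*(q + 154) = (2*D)*(154 + q) = 2*D*(154 + q))
(-323878 + o(B(14), -411)) - 93874 = (-323878 + 2*(-3)*(154 - 411)) - 93874 = (-323878 + 2*(-3)*(-257)) - 93874 = (-323878 + 1542) - 93874 = -322336 - 93874 = -416210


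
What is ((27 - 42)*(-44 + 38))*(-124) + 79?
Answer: -11081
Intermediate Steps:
((27 - 42)*(-44 + 38))*(-124) + 79 = -15*(-6)*(-124) + 79 = 90*(-124) + 79 = -11160 + 79 = -11081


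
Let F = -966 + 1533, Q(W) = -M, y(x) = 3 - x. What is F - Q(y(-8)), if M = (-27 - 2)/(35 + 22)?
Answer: 32290/57 ≈ 566.49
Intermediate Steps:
M = -29/57 ≈ -0.50877
Q(W) = 29/57 (Q(W) = -1*(-29/57) = 29/57)
F = 567
F - Q(y(-8)) = 567 - 1*29/57 = 567 - 29/57 = 32290/57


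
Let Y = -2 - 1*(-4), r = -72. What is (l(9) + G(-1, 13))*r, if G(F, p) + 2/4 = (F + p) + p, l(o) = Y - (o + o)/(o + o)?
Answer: -1836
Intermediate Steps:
Y = 2 (Y = -2 + 4 = 2)
l(o) = 1 (l(o) = 2 - (o + o)/(o + o) = 2 - 2*o/(2*o) = 2 - 2*o*1/(2*o) = 2 - 1*1 = 2 - 1 = 1)
G(F, p) = -½ + F + 2*p (G(F, p) = -½ + ((F + p) + p) = -½ + (F + 2*p) = -½ + F + 2*p)
(l(9) + G(-1, 13))*r = (1 + (-½ - 1 + 2*13))*(-72) = (1 + (-½ - 1 + 26))*(-72) = (1 + 49/2)*(-72) = (51/2)*(-72) = -1836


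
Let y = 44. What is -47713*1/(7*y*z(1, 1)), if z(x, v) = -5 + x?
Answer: 47713/1232 ≈ 38.728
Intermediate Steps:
-47713*1/(7*y*z(1, 1)) = -47713*1/(308*(-5 + 1)) = -47713/(308*(-4)) = -47713/(-1232) = -47713*(-1/1232) = 47713/1232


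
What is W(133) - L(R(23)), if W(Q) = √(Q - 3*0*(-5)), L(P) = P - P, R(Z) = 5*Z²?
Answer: √133 ≈ 11.533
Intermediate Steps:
L(P) = 0
W(Q) = √Q (W(Q) = √(Q + 0*(-5)) = √(Q + 0) = √Q)
W(133) - L(R(23)) = √133 - 1*0 = √133 + 0 = √133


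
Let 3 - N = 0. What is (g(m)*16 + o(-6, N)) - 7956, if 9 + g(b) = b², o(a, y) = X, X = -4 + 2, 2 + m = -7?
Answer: -6806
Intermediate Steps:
N = 3 (N = 3 - 1*0 = 3 + 0 = 3)
m = -9 (m = -2 - 7 = -9)
X = -2
o(a, y) = -2
g(b) = -9 + b²
(g(m)*16 + o(-6, N)) - 7956 = ((-9 + (-9)²)*16 - 2) - 7956 = ((-9 + 81)*16 - 2) - 7956 = (72*16 - 2) - 7956 = (1152 - 2) - 7956 = 1150 - 7956 = -6806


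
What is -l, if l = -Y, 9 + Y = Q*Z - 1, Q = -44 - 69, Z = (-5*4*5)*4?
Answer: 45190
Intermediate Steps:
Z = -400 (Z = -20*5*4 = -100*4 = -400)
Q = -113
Y = 45190 (Y = -9 + (-113*(-400) - 1) = -9 + (45200 - 1) = -9 + 45199 = 45190)
l = -45190 (l = -1*45190 = -45190)
-l = -1*(-45190) = 45190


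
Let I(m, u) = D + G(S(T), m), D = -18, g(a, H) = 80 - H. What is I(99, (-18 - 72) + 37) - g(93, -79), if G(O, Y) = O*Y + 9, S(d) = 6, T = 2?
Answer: 426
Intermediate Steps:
G(O, Y) = 9 + O*Y
I(m, u) = -9 + 6*m (I(m, u) = -18 + (9 + 6*m) = -9 + 6*m)
I(99, (-18 - 72) + 37) - g(93, -79) = (-9 + 6*99) - (80 - 1*(-79)) = (-9 + 594) - (80 + 79) = 585 - 1*159 = 585 - 159 = 426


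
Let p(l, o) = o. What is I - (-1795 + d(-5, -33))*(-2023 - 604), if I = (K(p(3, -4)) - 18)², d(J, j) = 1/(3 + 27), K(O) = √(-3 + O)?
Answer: -141451813/30 - 36*I*√7 ≈ -4.7151e+6 - 95.247*I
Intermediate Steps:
d(J, j) = 1/30
I = (-18 + I*√7)² (I = (√(-3 - 4) - 18)² = (√(-7) - 18)² = (I*√7 - 18)² = (-18 + I*√7)² ≈ 317.0 - 95.247*I)
I - (-1795 + d(-5, -33))*(-2023 - 604) = (18 - I*√7)² - (-1795 + 1/30)*(-2023 - 604) = (18 - I*√7)² - (-53849)*(-2627)/30 = (18 - I*√7)² - 1*141461323/30 = (18 - I*√7)² - 141461323/30 = -141461323/30 + (18 - I*√7)²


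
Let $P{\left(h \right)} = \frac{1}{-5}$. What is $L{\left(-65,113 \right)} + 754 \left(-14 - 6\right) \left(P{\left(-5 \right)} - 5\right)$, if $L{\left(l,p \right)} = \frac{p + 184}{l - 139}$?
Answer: $\frac{5332189}{68} \approx 78415.0$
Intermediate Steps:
$P{\left(h \right)} = - \frac{1}{5}$
$L{\left(l,p \right)} = \frac{184 + p}{-139 + l}$
$L{\left(-65,113 \right)} + 754 \left(-14 - 6\right) \left(P{\left(-5 \right)} - 5\right) = \frac{184 + 113}{-139 - 65} + 754 \left(-14 - 6\right) \left(- \frac{1}{5} - 5\right) = \frac{1}{-204} \cdot 297 + 754 \left(\left(-20\right) \left(- \frac{26}{5}\right)\right) = \left(- \frac{1}{204}\right) 297 + 754 \cdot 104 = - \frac{99}{68} + 78416 = \frac{5332189}{68}$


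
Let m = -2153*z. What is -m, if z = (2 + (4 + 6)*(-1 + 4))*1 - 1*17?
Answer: 32295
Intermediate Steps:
z = 15 (z = (2 + 10*3)*1 - 17 = (2 + 30)*1 - 17 = 32*1 - 17 = 32 - 17 = 15)
m = -32295 (m = -2153*15 = -32295)
-m = -1*(-32295) = 32295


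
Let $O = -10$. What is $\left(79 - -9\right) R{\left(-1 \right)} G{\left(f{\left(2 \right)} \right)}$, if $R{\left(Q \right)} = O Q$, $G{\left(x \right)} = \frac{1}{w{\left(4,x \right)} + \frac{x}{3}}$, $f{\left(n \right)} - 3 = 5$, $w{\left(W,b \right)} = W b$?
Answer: $\frac{330}{13} \approx 25.385$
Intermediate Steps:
$f{\left(n \right)} = 8$ ($f{\left(n \right)} = 3 + 5 = 8$)
$G{\left(x \right)} = \frac{3}{13 x}$ ($G{\left(x \right)} = \frac{1}{4 x + \frac{x}{3}} = \frac{1}{\frac{13}{3} x} = \frac{3}{13 x}$)
$R{\left(Q \right)} = - 10 Q$
$\left(79 - -9\right) R{\left(-1 \right)} G{\left(f{\left(2 \right)} \right)} = \left(79 - -9\right) \left(\left(-10\right) \left(-1\right)\right) \frac{3}{13 \cdot 8} = \left(79 + 9\right) 10 \cdot \frac{3}{13} \cdot \frac{1}{8} = 88 \cdot 10 \cdot \frac{3}{104} = 880 \cdot \frac{3}{104} = \frac{330}{13}$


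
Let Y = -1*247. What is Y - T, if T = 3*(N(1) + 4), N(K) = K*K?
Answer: -262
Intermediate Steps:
N(K) = K**2
Y = -247
T = 15 (T = 3*(1**2 + 4) = 3*(1 + 4) = 3*5 = 15)
Y - T = -247 - 1*15 = -247 - 15 = -262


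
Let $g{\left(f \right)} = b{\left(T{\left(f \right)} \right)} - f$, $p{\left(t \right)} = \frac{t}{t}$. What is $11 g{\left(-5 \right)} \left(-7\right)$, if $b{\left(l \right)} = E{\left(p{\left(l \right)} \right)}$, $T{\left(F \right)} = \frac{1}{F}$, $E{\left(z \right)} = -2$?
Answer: $-231$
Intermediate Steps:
$p{\left(t \right)} = 1$
$b{\left(l \right)} = -2$
$g{\left(f \right)} = -2 - f$
$11 g{\left(-5 \right)} \left(-7\right) = 11 \left(-2 - -5\right) \left(-7\right) = 11 \left(-2 + 5\right) \left(-7\right) = 11 \cdot 3 \left(-7\right) = 33 \left(-7\right) = -231$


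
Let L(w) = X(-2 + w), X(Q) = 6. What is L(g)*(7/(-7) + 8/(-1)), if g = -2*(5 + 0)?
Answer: -54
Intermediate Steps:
g = -10 (g = -2*5 = -10)
L(w) = 6
L(g)*(7/(-7) + 8/(-1)) = 6*(7/(-7) + 8/(-1)) = 6*(7*(-1/7) + 8*(-1)) = 6*(-1 - 8) = 6*(-9) = -54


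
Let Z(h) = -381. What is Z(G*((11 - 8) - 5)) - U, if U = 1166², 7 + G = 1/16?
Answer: -1359937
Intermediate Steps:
G = -111/16 (G = -7 + 1/16 = -111/16 ≈ -6.9375)
U = 1359556
Z(G*((11 - 8) - 5)) - U = -381 - 1*1359556 = -381 - 1359556 = -1359937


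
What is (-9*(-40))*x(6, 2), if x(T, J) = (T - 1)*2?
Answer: 3600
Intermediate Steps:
x(T, J) = -2 + 2*T (x(T, J) = (-1 + T)*2 = -2 + 2*T)
(-9*(-40))*x(6, 2) = (-9*(-40))*(-2 + 2*6) = 360*(-2 + 12) = 360*10 = 3600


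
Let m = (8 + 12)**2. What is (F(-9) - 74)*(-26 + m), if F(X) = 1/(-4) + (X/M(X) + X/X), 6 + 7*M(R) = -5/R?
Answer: -322949/14 ≈ -23068.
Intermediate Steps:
M(R) = -6/7 - 5/(7*R) (M(R) = -6/7 + (-5/R)/7 = -6/7 - 5/(7*R))
F(X) = 3/4 + 7*X**2/(-5 - 6*X) (F(X) = 1/(-4) + (X/(((-5 - 6*X)/(7*X))) + X/X) = -1/4 + (X*(7*X/(-5 - 6*X)) + 1) = -1/4 + (7*X**2/(-5 - 6*X) + 1) = -1/4 + (1 + 7*X**2/(-5 - 6*X)) = 3/4 + 7*X**2/(-5 - 6*X))
m = 400 (m = 20**2 = 400)
(F(-9) - 74)*(-26 + m) = ((15 - 28*(-9)**2 + 18*(-9))/(4*(5 + 6*(-9))) - 74)*(-26 + 400) = ((15 - 28*81 - 162)/(4*(5 - 54)) - 74)*374 = ((1/4)*(15 - 2268 - 162)/(-49) - 74)*374 = ((1/4)*(-1/49)*(-2415) - 74)*374 = (345/28 - 74)*374 = -1727/28*374 = -322949/14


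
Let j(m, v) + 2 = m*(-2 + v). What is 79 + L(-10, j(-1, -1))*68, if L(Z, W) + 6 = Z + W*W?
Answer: -941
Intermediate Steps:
j(m, v) = -2 + m*(-2 + v)
L(Z, W) = -6 + Z + W**2 (L(Z, W) = -6 + (Z + W*W) = -6 + (Z + W**2) = -6 + Z + W**2)
79 + L(-10, j(-1, -1))*68 = 79 + (-6 - 10 + (-2 - 2*(-1) - 1*(-1))**2)*68 = 79 + (-6 - 10 + (-2 + 2 + 1)**2)*68 = 79 + (-6 - 10 + 1**2)*68 = 79 + (-6 - 10 + 1)*68 = 79 - 15*68 = 79 - 1020 = -941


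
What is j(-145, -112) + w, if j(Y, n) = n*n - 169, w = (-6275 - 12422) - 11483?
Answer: -17805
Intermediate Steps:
w = -30180 (w = -18697 - 11483 = -30180)
j(Y, n) = -169 + n² (j(Y, n) = n² - 169 = -169 + n²)
j(-145, -112) + w = (-169 + (-112)²) - 30180 = (-169 + 12544) - 30180 = 12375 - 30180 = -17805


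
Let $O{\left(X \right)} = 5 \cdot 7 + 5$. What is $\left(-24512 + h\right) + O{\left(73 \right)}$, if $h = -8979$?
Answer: $-33451$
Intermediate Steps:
$O{\left(X \right)} = 40$ ($O{\left(X \right)} = 35 + 5 = 40$)
$\left(-24512 + h\right) + O{\left(73 \right)} = \left(-24512 - 8979\right) + 40 = -33491 + 40 = -33451$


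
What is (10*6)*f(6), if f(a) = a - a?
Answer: 0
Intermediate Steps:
f(a) = 0
(10*6)*f(6) = (10*6)*0 = 60*0 = 0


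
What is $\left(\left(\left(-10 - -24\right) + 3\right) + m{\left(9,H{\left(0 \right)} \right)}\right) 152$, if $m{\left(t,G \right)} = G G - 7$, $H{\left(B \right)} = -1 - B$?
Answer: $1672$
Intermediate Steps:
$m{\left(t,G \right)} = -7 + G^{2}$ ($m{\left(t,G \right)} = G^{2} - 7 = -7 + G^{2}$)
$\left(\left(\left(-10 - -24\right) + 3\right) + m{\left(9,H{\left(0 \right)} \right)}\right) 152 = \left(\left(\left(-10 - -24\right) + 3\right) - \left(7 - \left(-1 - 0\right)^{2}\right)\right) 152 = \left(\left(\left(-10 + 24\right) + 3\right) - \left(7 - \left(-1 + 0\right)^{2}\right)\right) 152 = \left(\left(14 + 3\right) - \left(7 - \left(-1\right)^{2}\right)\right) 152 = \left(17 + \left(-7 + 1\right)\right) 152 = \left(17 - 6\right) 152 = 11 \cdot 152 = 1672$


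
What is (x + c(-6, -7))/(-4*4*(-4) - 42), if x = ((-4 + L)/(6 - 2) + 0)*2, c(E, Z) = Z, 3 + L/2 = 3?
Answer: -9/22 ≈ -0.40909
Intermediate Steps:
L = 0 (L = -6 + 2*3 = -6 + 6 = 0)
x = -2 (x = ((-4 + 0)/(6 - 2) + 0)*2 = (-4/4 + 0)*2 = (-4*¼ + 0)*2 = (-1 + 0)*2 = -1*2 = -2)
(x + c(-6, -7))/(-4*4*(-4) - 42) = (-2 - 7)/(-4*4*(-4) - 42) = -9/(-16*(-4) - 42) = -9/(64 - 42) = -9/22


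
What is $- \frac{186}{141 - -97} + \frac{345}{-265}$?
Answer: $- \frac{13140}{6307} \approx -2.0834$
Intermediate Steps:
$- \frac{186}{141 - -97} + \frac{345}{-265} = - \frac{186}{141 + 97} + 345 \left(- \frac{1}{265}\right) = - \frac{186}{238} - \frac{69}{53} = \left(-186\right) \frac{1}{238} - \frac{69}{53} = - \frac{93}{119} - \frac{69}{53} = - \frac{13140}{6307}$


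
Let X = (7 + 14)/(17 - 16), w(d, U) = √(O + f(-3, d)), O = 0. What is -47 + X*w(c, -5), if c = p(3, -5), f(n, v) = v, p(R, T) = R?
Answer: -47 + 21*√3 ≈ -10.627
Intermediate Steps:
c = 3
w(d, U) = √d (w(d, U) = √(0 + d) = √d)
X = 21 (X = 21/1 = 21*1 = 21)
-47 + X*w(c, -5) = -47 + 21*√3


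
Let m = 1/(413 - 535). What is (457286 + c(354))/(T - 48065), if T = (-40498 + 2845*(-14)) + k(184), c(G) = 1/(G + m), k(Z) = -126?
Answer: -19748810604/5550350053 ≈ -3.5581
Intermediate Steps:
m = -1/122 (m = 1/(-122) = -1/122 ≈ -0.0081967)
c(G) = 1/(-1/122 + G) (c(G) = 1/(G - 1/122) = 1/(-1/122 + G))
T = -80454 (T = (-40498 + 2845*(-14)) - 126 = (-40498 - 39830) - 126 = -80328 - 126 = -80454)
(457286 + c(354))/(T - 48065) = (457286 + 122/(-1 + 122*354))/(-80454 - 48065) = (457286 + 122/(-1 + 43188))/(-128519) = (457286 + 122/43187)*(-1/128519) = (19748810604/43187)*(-1/128519) = -19748810604/5550350053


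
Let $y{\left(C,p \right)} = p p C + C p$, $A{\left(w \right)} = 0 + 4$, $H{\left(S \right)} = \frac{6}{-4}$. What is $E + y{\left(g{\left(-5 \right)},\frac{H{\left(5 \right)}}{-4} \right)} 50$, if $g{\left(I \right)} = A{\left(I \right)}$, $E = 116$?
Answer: $\frac{1753}{8} \approx 219.13$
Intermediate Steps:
$H{\left(S \right)} = - \frac{3}{2}$ ($H{\left(S \right)} = 6 \left(- \frac{1}{4}\right) = - \frac{3}{2}$)
$A{\left(w \right)} = 4$
$g{\left(I \right)} = 4$
$y{\left(C,p \right)} = C p + C p^{2}$ ($y{\left(C,p \right)} = p^{2} C + C p = C p^{2} + C p = C p + C p^{2}$)
$E + y{\left(g{\left(-5 \right)},\frac{H{\left(5 \right)}}{-4} \right)} 50 = 116 + 4 \left(- \frac{3}{2 \left(-4\right)}\right) \left(1 - \frac{3}{2 \left(-4\right)}\right) 50 = 116 + 4 \left(\left(- \frac{3}{2}\right) \left(- \frac{1}{4}\right)\right) \left(1 - - \frac{3}{8}\right) 50 = 116 + 4 \cdot \frac{3}{8} \left(1 + \frac{3}{8}\right) 50 = 116 + 4 \cdot \frac{3}{8} \cdot \frac{11}{8} \cdot 50 = 116 + \frac{33}{16} \cdot 50 = 116 + \frac{825}{8} = \frac{1753}{8}$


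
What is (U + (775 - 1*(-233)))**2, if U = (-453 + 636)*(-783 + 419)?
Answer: 4303884816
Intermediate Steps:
U = -66612 (U = 183*(-364) = -66612)
(U + (775 - 1*(-233)))**2 = (-66612 + (775 - 1*(-233)))**2 = (-66612 + (775 + 233))**2 = (-66612 + 1008)**2 = (-65604)**2 = 4303884816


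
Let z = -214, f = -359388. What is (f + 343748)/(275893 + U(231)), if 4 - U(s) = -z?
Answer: -15640/275683 ≈ -0.056732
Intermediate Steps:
U(s) = -210 (U(s) = 4 - (-1)*(-214) = 4 - 1*214 = 4 - 214 = -210)
(f + 343748)/(275893 + U(231)) = (-359388 + 343748)/(275893 - 210) = -15640/275683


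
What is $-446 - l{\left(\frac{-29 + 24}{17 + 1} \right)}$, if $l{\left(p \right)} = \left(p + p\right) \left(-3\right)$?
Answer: $- \frac{1343}{3} \approx -447.67$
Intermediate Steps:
$l{\left(p \right)} = - 6 p$ ($l{\left(p \right)} = 2 p \left(-3\right) = - 6 p$)
$-446 - l{\left(\frac{-29 + 24}{17 + 1} \right)} = -446 - - 6 \frac{-29 + 24}{17 + 1} = -446 - - 6 \left(- \frac{5}{18}\right) = -446 - - 6 \left(\left(-5\right) \frac{1}{18}\right) = -446 - \left(-6\right) \left(- \frac{5}{18}\right) = -446 - \frac{5}{3} = - \frac{1343}{3}$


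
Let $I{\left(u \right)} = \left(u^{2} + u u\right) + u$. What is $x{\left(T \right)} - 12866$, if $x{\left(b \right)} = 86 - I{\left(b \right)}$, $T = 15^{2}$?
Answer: $-114255$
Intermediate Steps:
$T = 225$
$I{\left(u \right)} = u + 2 u^{2}$ ($I{\left(u \right)} = \left(u^{2} + u^{2}\right) + u = 2 u^{2} + u = u + 2 u^{2}$)
$x{\left(b \right)} = 86 - b \left(1 + 2 b\right)$
$x{\left(T \right)} - 12866 = \left(86 - 225 \left(1 + 2 \cdot 225\right)\right) - 12866 = \left(86 - 225 \left(1 + 450\right)\right) - 12866 = \left(86 - 225 \cdot 451\right) - 12866 = \left(86 - 101475\right) - 12866 = -101389 - 12866 = -114255$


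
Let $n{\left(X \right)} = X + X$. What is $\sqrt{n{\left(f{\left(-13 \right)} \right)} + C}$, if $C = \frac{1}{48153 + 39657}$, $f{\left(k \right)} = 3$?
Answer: $\frac{\sqrt{46263664410}}{87810} \approx 2.4495$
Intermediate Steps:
$n{\left(X \right)} = 2 X$
$C = \frac{1}{87810} \approx 1.1388 \cdot 10^{-5}$
$\sqrt{n{\left(f{\left(-13 \right)} \right)} + C} = \sqrt{2 \cdot 3 + \frac{1}{87810}} = \sqrt{6 + \frac{1}{87810}} = \sqrt{\frac{526861}{87810}} = \frac{\sqrt{46263664410}}{87810}$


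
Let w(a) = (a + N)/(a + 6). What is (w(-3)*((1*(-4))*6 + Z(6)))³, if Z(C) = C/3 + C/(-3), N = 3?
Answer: 0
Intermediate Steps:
Z(C) = 0 (Z(C) = C*(⅓) + C*(-⅓) = C/3 - C/3 = 0)
w(a) = (3 + a)/(6 + a) (w(a) = (a + 3)/(a + 6) = (3 + a)/(6 + a))
(w(-3)*((1*(-4))*6 + Z(6)))³ = (((3 - 3)/(6 - 3))*((1*(-4))*6 + 0))³ = ((0/3)*(-4*6 + 0))³ = (((⅓)*0)*(-24 + 0))³ = (0*(-24))³ = 0³ = 0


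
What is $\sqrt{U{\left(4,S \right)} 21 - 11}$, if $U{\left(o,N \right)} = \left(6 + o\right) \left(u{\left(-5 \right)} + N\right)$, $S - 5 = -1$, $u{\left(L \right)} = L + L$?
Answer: $i \sqrt{1271} \approx 35.651 i$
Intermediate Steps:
$u{\left(L \right)} = 2 L$
$S = 4$ ($S = 5 - 1 = 4$)
$U{\left(o,N \right)} = \left(-10 + N\right) \left(6 + o\right)$ ($U{\left(o,N \right)} = \left(6 + o\right) \left(2 \left(-5\right) + N\right) = \left(6 + o\right) \left(-10 + N\right) = \left(-10 + N\right) \left(6 + o\right)$)
$\sqrt{U{\left(4,S \right)} 21 - 11} = \sqrt{\left(-60 - 40 + 6 \cdot 4 + 4 \cdot 4\right) 21 - 11} = \sqrt{\left(-60 - 40 + 24 + 16\right) 21 - 11} = \sqrt{\left(-60\right) 21 - 11} = \sqrt{-1260 - 11} = \sqrt{-1271} = i \sqrt{1271}$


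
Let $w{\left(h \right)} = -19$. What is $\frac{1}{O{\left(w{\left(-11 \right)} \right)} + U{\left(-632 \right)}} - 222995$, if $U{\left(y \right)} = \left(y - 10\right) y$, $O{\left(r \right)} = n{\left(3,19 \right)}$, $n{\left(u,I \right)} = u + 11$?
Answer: $- \frac{90482005209}{405758} \approx -2.23 \cdot 10^{5}$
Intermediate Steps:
$n{\left(u,I \right)} = 11 + u$
$O{\left(r \right)} = 14$ ($O{\left(r \right)} = 11 + 3 = 14$)
$U{\left(y \right)} = y \left(-10 + y\right)$ ($U{\left(y \right)} = \left(-10 + y\right) y = y \left(-10 + y\right)$)
$\frac{1}{O{\left(w{\left(-11 \right)} \right)} + U{\left(-632 \right)}} - 222995 = \frac{1}{14 - 632 \left(-10 - 632\right)} - 222995 = \frac{1}{14 - -405744} - 222995 = \frac{1}{14 + 405744} - 222995 = \frac{1}{405758} - 222995 = - \frac{90482005209}{405758}$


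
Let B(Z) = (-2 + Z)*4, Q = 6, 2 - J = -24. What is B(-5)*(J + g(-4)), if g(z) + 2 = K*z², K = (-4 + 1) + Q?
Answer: -2016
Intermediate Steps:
J = 26 (J = 2 - 1*(-24) = 2 + 24 = 26)
B(Z) = -8 + 4*Z
K = 3 (K = (-4 + 1) + 6 = -3 + 6 = 3)
g(z) = -2 + 3*z²
B(-5)*(J + g(-4)) = (-8 + 4*(-5))*(26 + (-2 + 3*(-4)²)) = (-8 - 20)*(26 + (-2 + 3*16)) = -28*(26 + (-2 + 48)) = -28*(26 + 46) = -28*72 = -2016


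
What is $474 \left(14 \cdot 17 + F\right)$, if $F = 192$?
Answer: $203820$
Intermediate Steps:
$474 \left(14 \cdot 17 + F\right) = 474 \left(14 \cdot 17 + 192\right) = 474 \left(238 + 192\right) = 474 \cdot 430 = 203820$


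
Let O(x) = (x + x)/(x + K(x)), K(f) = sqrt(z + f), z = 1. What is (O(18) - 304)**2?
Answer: 8477277808/93025 + 6629184*sqrt(19)/93025 ≈ 91440.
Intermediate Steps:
K(f) = sqrt(1 + f)
O(x) = 2*x/(x + sqrt(1 + x)) (O(x) = (x + x)/(x + sqrt(1 + x)) = (2*x)/(x + sqrt(1 + x)) = 2*x/(x + sqrt(1 + x)))
(O(18) - 304)**2 = (2*18/(18 + sqrt(1 + 18)) - 304)**2 = (2*18/(18 + sqrt(19)) - 304)**2 = (36/(18 + sqrt(19)) - 304)**2 = (-304 + 36/(18 + sqrt(19)))**2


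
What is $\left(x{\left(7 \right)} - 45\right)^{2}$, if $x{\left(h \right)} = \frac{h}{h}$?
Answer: $1936$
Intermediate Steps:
$x{\left(h \right)} = 1$
$\left(x{\left(7 \right)} - 45\right)^{2} = \left(1 - 45\right)^{2} = \left(-44\right)^{2} = 1936$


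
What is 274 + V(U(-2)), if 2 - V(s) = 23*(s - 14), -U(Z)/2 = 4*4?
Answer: 1334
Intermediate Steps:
U(Z) = -32 (U(Z) = -8*4 = -2*16 = -32)
V(s) = 324 - 23*s (V(s) = 2 - 23*(s - 14) = 2 - 23*(-14 + s) = 2 - (-322 + 23*s) = 2 + (322 - 23*s) = 324 - 23*s)
274 + V(U(-2)) = 274 + (324 - 23*(-32)) = 274 + (324 + 736) = 274 + 1060 = 1334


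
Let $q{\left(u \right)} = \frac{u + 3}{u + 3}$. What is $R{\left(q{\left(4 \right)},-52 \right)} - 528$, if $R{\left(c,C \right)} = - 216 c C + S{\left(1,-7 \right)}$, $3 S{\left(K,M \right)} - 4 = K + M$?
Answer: $\frac{32110}{3} \approx 10703.0$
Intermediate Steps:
$S{\left(K,M \right)} = \frac{4}{3} + \frac{K}{3} + \frac{M}{3}$ ($S{\left(K,M \right)} = \frac{4}{3} + \frac{K + M}{3} = \frac{4}{3} + \left(\frac{K}{3} + \frac{M}{3}\right) = \frac{4}{3} + \frac{K}{3} + \frac{M}{3}$)
$q{\left(u \right)} = 1$ ($q{\left(u \right)} = \frac{3 + u}{3 + u} = 1$)
$R{\left(c,C \right)} = - \frac{2}{3} - 216 C c$ ($R{\left(c,C \right)} = - 216 c C + \left(\frac{4}{3} + \frac{1}{3} \cdot 1 + \frac{1}{3} \left(-7\right)\right) = - 216 C c + \left(\frac{4}{3} + \frac{1}{3} - \frac{7}{3}\right) = - 216 C c - \frac{2}{3} = - \frac{2}{3} - 216 C c$)
$R{\left(q{\left(4 \right)},-52 \right)} - 528 = \left(- \frac{2}{3} - \left(-11232\right) 1\right) - 528 = \left(- \frac{2}{3} + 11232\right) - 528 = \frac{33694}{3} - 528 = \frac{32110}{3}$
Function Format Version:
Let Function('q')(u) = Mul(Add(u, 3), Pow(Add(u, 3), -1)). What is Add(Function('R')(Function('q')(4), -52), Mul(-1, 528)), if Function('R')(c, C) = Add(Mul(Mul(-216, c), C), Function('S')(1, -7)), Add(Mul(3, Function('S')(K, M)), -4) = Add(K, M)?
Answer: Rational(32110, 3) ≈ 10703.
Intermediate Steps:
Function('S')(K, M) = Add(Rational(4, 3), Mul(Rational(1, 3), K), Mul(Rational(1, 3), M)) (Function('S')(K, M) = Add(Rational(4, 3), Mul(Rational(1, 3), Add(K, M))) = Add(Rational(4, 3), Add(Mul(Rational(1, 3), K), Mul(Rational(1, 3), M))) = Add(Rational(4, 3), Mul(Rational(1, 3), K), Mul(Rational(1, 3), M)))
Function('q')(u) = 1 (Function('q')(u) = Mul(Add(3, u), Pow(Add(3, u), -1)) = 1)
Function('R')(c, C) = Add(Rational(-2, 3), Mul(-216, C, c)) (Function('R')(c, C) = Add(Mul(Mul(-216, c), C), Add(Rational(4, 3), Mul(Rational(1, 3), 1), Mul(Rational(1, 3), -7))) = Add(Mul(-216, C, c), Add(Rational(4, 3), Rational(1, 3), Rational(-7, 3))) = Add(Mul(-216, C, c), Rational(-2, 3)) = Add(Rational(-2, 3), Mul(-216, C, c)))
Add(Function('R')(Function('q')(4), -52), Mul(-1, 528)) = Add(Add(Rational(-2, 3), Mul(-216, -52, 1)), Mul(-1, 528)) = Add(Add(Rational(-2, 3), 11232), -528) = Add(Rational(33694, 3), -528) = Rational(32110, 3)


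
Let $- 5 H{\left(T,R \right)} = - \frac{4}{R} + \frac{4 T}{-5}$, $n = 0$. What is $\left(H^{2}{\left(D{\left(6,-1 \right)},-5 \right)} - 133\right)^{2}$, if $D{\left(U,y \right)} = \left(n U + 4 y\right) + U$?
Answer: $\frac{6907105881}{390625} \approx 17682.0$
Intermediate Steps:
$D{\left(U,y \right)} = U + 4 y$ ($D{\left(U,y \right)} = \left(0 U + 4 y\right) + U = \left(0 + 4 y\right) + U = 4 y + U = U + 4 y$)
$H{\left(T,R \right)} = \frac{4}{5 R} + \frac{4 T}{25}$ ($H{\left(T,R \right)} = - \frac{- \frac{4}{R} + \frac{4 T}{-5}}{5} = - \frac{- \frac{4}{R} + 4 T \left(- \frac{1}{5}\right)}{5} = - \frac{- \frac{4}{R} - \frac{4 T}{5}}{5} = \frac{4}{5 R} + \frac{4 T}{25}$)
$\left(H^{2}{\left(D{\left(6,-1 \right)},-5 \right)} - 133\right)^{2} = \left(\left(\frac{4 \left(5 - 5 \left(6 + 4 \left(-1\right)\right)\right)}{25 \left(-5\right)}\right)^{2} - 133\right)^{2} = \left(\left(\frac{4}{25} \left(- \frac{1}{5}\right) \left(5 - 5 \left(6 - 4\right)\right)\right)^{2} - 133\right)^{2} = \left(\left(\frac{4}{25} \left(- \frac{1}{5}\right) \left(5 - 10\right)\right)^{2} - 133\right)^{2} = \left(\left(\frac{4}{25} \left(- \frac{1}{5}\right) \left(-5\right)\right)^{2} - 133\right)^{2} = \left(\left(\frac{4}{25}\right)^{2} - 133\right)^{2} = \left(\frac{16}{625} - 133\right)^{2} = \left(- \frac{83109}{625}\right)^{2} = \frac{6907105881}{390625}$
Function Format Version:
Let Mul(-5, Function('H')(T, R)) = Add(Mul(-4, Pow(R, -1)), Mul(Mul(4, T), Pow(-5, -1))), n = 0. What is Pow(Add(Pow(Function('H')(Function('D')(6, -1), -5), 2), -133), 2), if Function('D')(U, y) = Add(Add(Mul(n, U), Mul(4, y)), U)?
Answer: Rational(6907105881, 390625) ≈ 17682.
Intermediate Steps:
Function('D')(U, y) = Add(U, Mul(4, y)) (Function('D')(U, y) = Add(Add(Mul(0, U), Mul(4, y)), U) = Add(Add(0, Mul(4, y)), U) = Add(Mul(4, y), U) = Add(U, Mul(4, y)))
Function('H')(T, R) = Add(Mul(Rational(4, 5), Pow(R, -1)), Mul(Rational(4, 25), T)) (Function('H')(T, R) = Mul(Rational(-1, 5), Add(Mul(-4, Pow(R, -1)), Mul(Mul(4, T), Pow(-5, -1)))) = Mul(Rational(-1, 5), Add(Mul(-4, Pow(R, -1)), Mul(Mul(4, T), Rational(-1, 5)))) = Mul(Rational(-1, 5), Add(Mul(-4, Pow(R, -1)), Mul(Rational(-4, 5), T))) = Add(Mul(Rational(4, 5), Pow(R, -1)), Mul(Rational(4, 25), T)))
Pow(Add(Pow(Function('H')(Function('D')(6, -1), -5), 2), -133), 2) = Pow(Add(Pow(Mul(Rational(4, 25), Pow(-5, -1), Add(5, Mul(-5, Add(6, Mul(4, -1))))), 2), -133), 2) = Pow(Add(Pow(Mul(Rational(4, 25), Rational(-1, 5), Add(5, Mul(-5, Add(6, -4)))), 2), -133), 2) = Pow(Add(Pow(Mul(Rational(4, 25), Rational(-1, 5), Add(5, Mul(-5, 2))), 2), -133), 2) = Pow(Add(Pow(Mul(Rational(4, 25), Rational(-1, 5), Add(5, -10)), 2), -133), 2) = Pow(Add(Pow(Mul(Rational(4, 25), Rational(-1, 5), -5), 2), -133), 2) = Pow(Add(Pow(Rational(4, 25), 2), -133), 2) = Pow(Add(Rational(16, 625), -133), 2) = Pow(Rational(-83109, 625), 2) = Rational(6907105881, 390625)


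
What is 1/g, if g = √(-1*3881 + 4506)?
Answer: 1/25 ≈ 0.040000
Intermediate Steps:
g = 25 (g = √(-3881 + 4506) = √625 = 25)
1/g = 1/25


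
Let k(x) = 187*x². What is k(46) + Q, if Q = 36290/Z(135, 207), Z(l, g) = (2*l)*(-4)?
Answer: 42731107/108 ≈ 3.9566e+5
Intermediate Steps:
Z(l, g) = -8*l
Q = -3629/108 (Q = 36290/((-8*135)) = 36290/(-1080) = 36290*(-1/1080) = -3629/108 ≈ -33.602)
k(46) + Q = 187*46² - 3629/108 = 187*2116 - 3629/108 = 395692 - 3629/108 = 42731107/108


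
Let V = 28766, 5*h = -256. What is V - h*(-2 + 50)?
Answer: 156118/5 ≈ 31224.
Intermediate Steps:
h = -256/5 (h = (⅕)*(-256) = -256/5 ≈ -51.200)
V - h*(-2 + 50) = 28766 - (-256)*(-2 + 50)/5 = 28766 - (-256)*48/5 = 28766 - 1*(-12288/5) = 28766 + 12288/5 = 156118/5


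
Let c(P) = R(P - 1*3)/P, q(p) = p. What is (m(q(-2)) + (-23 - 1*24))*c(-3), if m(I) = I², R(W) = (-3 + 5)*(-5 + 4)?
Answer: -86/3 ≈ -28.667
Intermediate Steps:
R(W) = -2 (R(W) = 2*(-1) = -2)
c(P) = -2/P
(m(q(-2)) + (-23 - 1*24))*c(-3) = ((-2)² + (-23 - 1*24))*(-2/(-3)) = (4 + (-23 - 24))*(-2*(-⅓)) = (4 - 47)*(⅔) = -43*⅔ = -86/3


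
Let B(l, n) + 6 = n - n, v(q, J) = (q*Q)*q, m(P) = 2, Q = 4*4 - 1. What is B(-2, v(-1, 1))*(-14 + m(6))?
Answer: 72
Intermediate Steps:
Q = 15 (Q = 16 - 1 = 15)
v(q, J) = 15*q² (v(q, J) = (q*15)*q = (15*q)*q = 15*q²)
B(l, n) = -6 (B(l, n) = -6 + (n - n) = -6 + 0 = -6)
B(-2, v(-1, 1))*(-14 + m(6)) = -6*(-14 + 2) = -6*(-12) = 72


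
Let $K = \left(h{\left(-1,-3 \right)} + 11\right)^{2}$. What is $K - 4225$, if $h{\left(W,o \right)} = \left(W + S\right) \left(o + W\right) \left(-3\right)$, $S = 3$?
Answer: $-3000$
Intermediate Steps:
$h{\left(W,o \right)} = - 3 \left(3 + W\right) \left(W + o\right)$ ($h{\left(W,o \right)} = \left(W + 3\right) \left(o + W\right) \left(-3\right) = \left(3 + W\right) \left(W + o\right) \left(-3\right) = - 3 \left(3 + W\right) \left(W + o\right)$)
$K = 1225$ ($K = \left(\left(\left(-9\right) \left(-1\right) - -27 - 3 \left(-1\right)^{2} - \left(-3\right) \left(-3\right)\right) + 11\right)^{2} = \left(\left(9 + 27 - 3 - 9\right) + 11\right)^{2} = \left(24 + 11\right)^{2} = 35^{2} = 1225$)
$K - 4225 = 1225 - 4225 = -3000$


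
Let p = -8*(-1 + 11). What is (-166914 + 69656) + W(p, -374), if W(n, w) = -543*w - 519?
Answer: 105305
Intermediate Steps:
p = -80 (p = -8*10 = -80)
W(n, w) = -519 - 543*w
(-166914 + 69656) + W(p, -374) = (-166914 + 69656) + (-519 - 543*(-374)) = -97258 + (-519 + 203082) = -97258 + 202563 = 105305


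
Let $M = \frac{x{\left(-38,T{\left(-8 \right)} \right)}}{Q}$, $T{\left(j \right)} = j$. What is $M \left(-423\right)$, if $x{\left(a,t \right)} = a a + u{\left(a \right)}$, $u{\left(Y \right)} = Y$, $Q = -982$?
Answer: $\frac{297369}{491} \approx 605.64$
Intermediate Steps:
$x{\left(a,t \right)} = a + a^{2}$ ($x{\left(a,t \right)} = a a + a = a^{2} + a = a + a^{2}$)
$M = - \frac{703}{491}$ ($M = \frac{\left(-38\right) \left(1 - 38\right)}{-982} = \left(-38\right) \left(-37\right) \left(- \frac{1}{982}\right) = 1406 \left(- \frac{1}{982}\right) = - \frac{703}{491} \approx -1.4318$)
$M \left(-423\right) = \left(- \frac{703}{491}\right) \left(-423\right) = \frac{297369}{491}$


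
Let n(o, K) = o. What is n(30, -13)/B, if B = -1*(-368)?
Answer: 15/184 ≈ 0.081522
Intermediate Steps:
B = 368
n(30, -13)/B = 30/368 = 30*(1/368) = 15/184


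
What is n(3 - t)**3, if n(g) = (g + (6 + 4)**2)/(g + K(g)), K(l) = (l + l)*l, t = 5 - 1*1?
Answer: 970299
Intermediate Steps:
t = 4 (t = 5 - 1 = 4)
K(l) = 2*l**2 (K(l) = (2*l)*l = 2*l**2)
n(g) = (100 + g)/(g + 2*g**2) (n(g) = (g + (6 + 4)**2)/(g + 2*g**2) = (g + 10**2)/(g + 2*g**2) = (g + 100)/(g + 2*g**2) = (100 + g)/(g + 2*g**2))
n(3 - t)**3 = ((100 + (3 - 1*4))/((3 - 1*4)*(1 + 2*(3 - 1*4))))**3 = ((100 + (3 - 4))/((3 - 4)*(1 + 2*(3 - 4))))**3 = ((100 - 1)/((-1)*(1 + 2*(-1))))**3 = (-1*99/(1 - 2))**3 = (-1*99/(-1))**3 = (-1*(-1)*99)**3 = 99**3 = 970299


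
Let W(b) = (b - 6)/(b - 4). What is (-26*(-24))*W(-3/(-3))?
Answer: 1040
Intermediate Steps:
W(b) = (-6 + b)/(-4 + b)
(-26*(-24))*W(-3/(-3)) = (-26*(-24))*((-6 - 3/(-3))/(-4 - 3/(-3))) = 624*((-6 - 3*(-⅓))/(-4 - 3*(-⅓))) = 624*((-6 + 1)/(-4 + 1)) = 624*(-5/(-3)) = 624*(-⅓*(-5)) = 624*(5/3) = 1040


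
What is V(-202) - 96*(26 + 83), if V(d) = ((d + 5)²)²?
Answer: 1506128017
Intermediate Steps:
V(d) = (5 + d)⁴ (V(d) = ((5 + d)²)² = (5 + d)⁴)
V(-202) - 96*(26 + 83) = (5 - 202)⁴ - 96*(26 + 83) = (-197)⁴ - 96*109 = 1506138481 - 1*10464 = 1506138481 - 10464 = 1506128017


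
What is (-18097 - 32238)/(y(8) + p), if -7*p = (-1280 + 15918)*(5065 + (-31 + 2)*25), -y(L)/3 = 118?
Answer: 50335/9075914 ≈ 0.0055460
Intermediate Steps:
y(L) = -354 (y(L) = -3*118 = -354)
p = -9075560 (p = -(-1280 + 15918)*(5065 + (-31 + 2)*25)/7 = -14638*(5065 - 29*25)/7 = -14638*(5065 - 725)/7 = -14638*4340/7 = -⅐*63528920 = -9075560)
(-18097 - 32238)/(y(8) + p) = (-18097 - 32238)/(-354 - 9075560) = -50335/(-9075914) = -50335*(-1/9075914) = 50335/9075914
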